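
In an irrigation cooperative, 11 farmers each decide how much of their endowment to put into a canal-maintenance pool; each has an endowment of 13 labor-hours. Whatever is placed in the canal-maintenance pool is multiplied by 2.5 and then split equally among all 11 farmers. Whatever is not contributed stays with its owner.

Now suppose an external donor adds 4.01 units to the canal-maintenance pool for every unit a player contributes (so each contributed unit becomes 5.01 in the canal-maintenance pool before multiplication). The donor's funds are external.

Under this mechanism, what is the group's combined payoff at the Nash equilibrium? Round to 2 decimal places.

With the mechanism, a contributed unit returns 2.5 × 5.01 / 11 = 1.1386 per unit of net cost to the contributor — now above 1 — so contributing fully is weakly dominant for every player.
So the Nash equilibrium is full contribution by all 11; the group earns 2.5 × 5.01 × 143 = 1791.08.

1791.08 labor-hours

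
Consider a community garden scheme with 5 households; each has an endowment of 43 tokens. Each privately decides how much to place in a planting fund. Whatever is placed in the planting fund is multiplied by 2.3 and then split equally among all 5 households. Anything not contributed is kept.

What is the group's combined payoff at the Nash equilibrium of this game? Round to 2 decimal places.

215.00 tokens

Each contributed unit returns 2.3/5 = 0.4600 to its contributor — below 1 — so contributing 0 is dominant for every player. At the Nash equilibrium everyone keeps their 43, and the group total is 5 × 43 = 215.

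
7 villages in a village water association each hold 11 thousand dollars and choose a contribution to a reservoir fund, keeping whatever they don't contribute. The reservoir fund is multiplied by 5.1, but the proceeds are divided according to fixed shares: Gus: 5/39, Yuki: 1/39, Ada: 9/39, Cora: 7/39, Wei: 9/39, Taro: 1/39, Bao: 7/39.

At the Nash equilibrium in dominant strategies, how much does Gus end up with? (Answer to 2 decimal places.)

25.38 thousand dollars

Player j's private return per contributed unit is 5.1 × (j's share). Contributing is weakly dominant for j when that share is at least 1/5.1 = 0.1961, and contributing 0 is dominant otherwise.
Ada and Wei are above the threshold, contributing 11 each; the remaining 5 contribute 0. Total contributed: 22.
Gus keeps 11 and receives 5.1 × 22 × 5/39 = 14.38 from the reservoir fund, for a payoff of 25.38.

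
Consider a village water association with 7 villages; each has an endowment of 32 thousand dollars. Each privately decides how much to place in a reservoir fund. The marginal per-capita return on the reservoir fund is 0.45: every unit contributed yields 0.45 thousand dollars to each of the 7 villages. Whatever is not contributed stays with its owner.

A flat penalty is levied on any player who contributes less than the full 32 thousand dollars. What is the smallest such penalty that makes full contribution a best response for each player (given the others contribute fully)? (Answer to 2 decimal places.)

Given the others contribute fully, the best deviation is to contribute 0 (any partial contribution still incurs the fine and gives up units whose private return 0.45 is below 1).
Deviating from 32 to 0 saves 32 thousand dollars but forfeits the deviator's share of the drop in the reservoir fund: 0.45 × 32 = 14.40.
So the deviation gain is 32 − 14.40 = 17.60, and the fine must be at least 17.60 thousand dollars to wipe it out.

17.60 thousand dollars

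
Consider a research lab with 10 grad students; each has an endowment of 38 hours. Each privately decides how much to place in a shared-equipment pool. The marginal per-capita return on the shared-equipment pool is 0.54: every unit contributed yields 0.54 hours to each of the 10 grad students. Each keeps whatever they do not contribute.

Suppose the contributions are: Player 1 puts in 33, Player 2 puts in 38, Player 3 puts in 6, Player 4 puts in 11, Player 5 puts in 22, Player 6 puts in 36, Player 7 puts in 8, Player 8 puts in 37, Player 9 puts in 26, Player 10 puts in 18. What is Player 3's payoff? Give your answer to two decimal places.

158.90 hours

Total contributed: 33 + 38 + 6 + 11 + 22 + 36 + 8 + 37 + 26 + 18 = 235.
Each receives 0.54 × 235 = 126.90 from the shared-equipment pool.
Player 3 keeps 38 − 6 = 32, so Player 3's payoff is 32 + 126.90 = 158.90.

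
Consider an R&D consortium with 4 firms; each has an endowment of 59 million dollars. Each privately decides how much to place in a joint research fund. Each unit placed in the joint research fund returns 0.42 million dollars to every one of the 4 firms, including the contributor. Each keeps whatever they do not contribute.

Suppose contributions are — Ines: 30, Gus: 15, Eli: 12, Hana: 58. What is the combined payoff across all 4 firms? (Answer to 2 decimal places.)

Total contributed: 30 + 15 + 12 + 58 = 115; total kept: 4 × 59 − 115 = 121.
The joint research fund pays out 0.42 × 4 × 115 = 193.20 in aggregate.
Group total = 121 + 193.20 = 314.20.

314.20 million dollars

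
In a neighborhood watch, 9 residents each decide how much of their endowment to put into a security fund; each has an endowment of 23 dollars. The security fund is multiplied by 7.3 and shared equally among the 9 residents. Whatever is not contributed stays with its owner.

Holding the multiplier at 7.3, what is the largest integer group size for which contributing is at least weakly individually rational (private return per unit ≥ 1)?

7

Private return per unit is 7.3/(group size), which is ≥ 1 whenever the group size is ≤ 7.3.
The largest such integer is 7.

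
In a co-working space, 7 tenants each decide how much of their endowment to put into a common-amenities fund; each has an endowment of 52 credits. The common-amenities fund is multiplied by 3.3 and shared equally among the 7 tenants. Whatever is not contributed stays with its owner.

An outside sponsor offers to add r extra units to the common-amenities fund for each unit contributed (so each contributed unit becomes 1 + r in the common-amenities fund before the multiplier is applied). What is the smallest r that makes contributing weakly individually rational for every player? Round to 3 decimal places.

With matching at rate r, one contributed unit becomes (1 + r) in the common-amenities fund and returns 3.3 × (1 + r) / 7 to the contributor.
Setting this equal to 1: 1 + r = 7/3.3 = 2.1212.
So the minimum matching rate is r = 2.1212 − 1 = 1.121.

1.121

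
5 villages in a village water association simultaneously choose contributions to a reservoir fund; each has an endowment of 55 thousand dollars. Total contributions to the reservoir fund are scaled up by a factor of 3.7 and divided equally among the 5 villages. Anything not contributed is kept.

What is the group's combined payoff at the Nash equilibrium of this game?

Each contributed unit returns 3.7/5 = 0.7400 to its contributor — below 1 — so contributing 0 is dominant for every player. At the Nash equilibrium everyone keeps their 55, and the group total is 5 × 55 = 275.

275.00 thousand dollars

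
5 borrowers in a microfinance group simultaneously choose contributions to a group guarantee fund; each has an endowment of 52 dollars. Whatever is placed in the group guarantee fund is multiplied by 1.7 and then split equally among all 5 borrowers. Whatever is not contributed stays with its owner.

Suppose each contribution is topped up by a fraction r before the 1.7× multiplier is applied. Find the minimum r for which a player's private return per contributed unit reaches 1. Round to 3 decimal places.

1.941

With matching at rate r, one contributed unit becomes (1 + r) in the group guarantee fund and returns 1.7 × (1 + r) / 5 to the contributor.
Setting this equal to 1: 1 + r = 5/1.7 = 2.9412.
So the minimum matching rate is r = 2.9412 − 1 = 1.941.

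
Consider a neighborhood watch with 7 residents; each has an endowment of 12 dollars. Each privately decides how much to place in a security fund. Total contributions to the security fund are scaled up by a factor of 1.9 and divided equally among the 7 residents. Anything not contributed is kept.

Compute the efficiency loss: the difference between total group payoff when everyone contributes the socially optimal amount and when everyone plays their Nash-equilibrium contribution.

Each contributed unit returns 1.9/7 = 0.2714 to its contributor — below 1 — so contributing 0 is dominant for every player. At the Nash equilibrium everyone keeps their 12, and the group total is 7 × 12 = 84.
Each contributed unit returns 1.900 to the group as a whole (0.2714 to each of 7 players), which exceeds 1, so the social optimum is full contribution: group total = 1.900 × 84 = 159.60.
Efficiency loss = 159.60 − 84 = 75.60.

75.60 dollars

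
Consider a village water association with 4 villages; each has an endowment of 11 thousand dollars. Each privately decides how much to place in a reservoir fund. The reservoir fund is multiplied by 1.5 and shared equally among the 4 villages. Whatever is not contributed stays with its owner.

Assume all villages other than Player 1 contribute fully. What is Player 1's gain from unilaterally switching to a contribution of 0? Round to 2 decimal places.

6.88 thousand dollars

Switching from a contribution of 11 to 0 lets Player 1 keep an extra 11 thousand dollars, but lowers the reservoir fund by 11, which costs Player 1 their own share of that drop: 1.5/4 × 11 = 4.12.
Net gain = 11 − 4.12 = 6.88. The private return per contributed unit (0.3750) is below 1, so free-riding is indeed the best response regardless of what the others do.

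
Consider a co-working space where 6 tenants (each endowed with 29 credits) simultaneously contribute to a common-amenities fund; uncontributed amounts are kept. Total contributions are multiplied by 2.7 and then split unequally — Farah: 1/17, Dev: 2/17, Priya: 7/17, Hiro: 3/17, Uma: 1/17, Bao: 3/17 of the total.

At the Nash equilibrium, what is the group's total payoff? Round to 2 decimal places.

223.30 credits

A player with share s gets back 2.7·s per unit contributed, so full contribution is dominant for anyone with s > 1/2.7 = 0.3704 and zero contribution is dominant for anyone below.
Priya alone (share 7/17) is above the threshold, contributing 29; the remaining 5 contribute 0. Total contributed: 29.
The common-amenities fund pays out 2.7 × 29 = 78.30 in total (split across the unequal shares, but the aggregate is all that matters for the group sum).
The 5 free-riders keep 29 each, adding 145. Group total = 145 + 78.30 = 223.30.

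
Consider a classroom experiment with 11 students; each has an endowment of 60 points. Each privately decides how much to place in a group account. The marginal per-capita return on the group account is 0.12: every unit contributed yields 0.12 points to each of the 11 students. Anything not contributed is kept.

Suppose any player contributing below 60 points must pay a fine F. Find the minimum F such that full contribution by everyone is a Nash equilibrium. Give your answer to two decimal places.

52.80 points

Given the others contribute fully, the best deviation is to contribute 0 (any partial contribution still incurs the fine and gives up units whose private return 0.12 is below 1).
Deviating from 60 to 0 saves 60 points but forfeits the deviator's share of the drop in the group account: 0.12 × 60 = 7.20.
So the deviation gain is 60 − 7.20 = 52.80, and the fine must be at least 52.80 points to wipe it out.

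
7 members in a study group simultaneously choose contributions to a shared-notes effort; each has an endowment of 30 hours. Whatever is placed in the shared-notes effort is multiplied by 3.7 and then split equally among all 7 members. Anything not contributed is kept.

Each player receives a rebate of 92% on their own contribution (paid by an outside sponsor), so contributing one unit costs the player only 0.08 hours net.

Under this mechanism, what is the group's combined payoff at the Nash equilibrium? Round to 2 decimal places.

Under the mechanism each unit contributed yields (3.7/7) / 0.08 = 6.6071 back to its contributor per unit of net cost, which exceeds 1, making full contribution the dominant choice for everyone.
At the Nash equilibrium everyone contributes 30. Group total payoff = 7 × (30 × 0.92 + 3.7 × 30) = 970.20.

970.20 hours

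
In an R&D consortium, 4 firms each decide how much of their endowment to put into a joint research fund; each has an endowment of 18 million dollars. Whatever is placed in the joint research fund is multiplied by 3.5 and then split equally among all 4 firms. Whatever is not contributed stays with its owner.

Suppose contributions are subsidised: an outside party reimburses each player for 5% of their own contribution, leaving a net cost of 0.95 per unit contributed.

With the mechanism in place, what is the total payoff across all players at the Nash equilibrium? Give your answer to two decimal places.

72.00 million dollars

Even with the mechanism, each unit contributed returns only (3.5/4) / 0.95 = 0.9211 per unit of net cost, so contributing nothing is still dominant.
Everyone keeps their endowment and the group total is 4 × 18 = 72.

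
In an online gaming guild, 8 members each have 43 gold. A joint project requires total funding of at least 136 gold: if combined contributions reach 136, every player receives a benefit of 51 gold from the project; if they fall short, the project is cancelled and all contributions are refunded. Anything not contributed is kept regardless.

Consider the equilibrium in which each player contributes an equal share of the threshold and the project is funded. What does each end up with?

77 gold

Equal share of the threshold: 136/8 = 17.
At this profile no one gains by cutting their contribution: any cut drops the total below 136, the project is cancelled, contributions are refunded, and the deviator ends with 43, which is less than 43 − 17 + 51 = 77. Contributing more than 17 just wastes the excess. So contributing exactly 17 is a best response.
Each player's payoff: 43 − 17 + 51 = 77.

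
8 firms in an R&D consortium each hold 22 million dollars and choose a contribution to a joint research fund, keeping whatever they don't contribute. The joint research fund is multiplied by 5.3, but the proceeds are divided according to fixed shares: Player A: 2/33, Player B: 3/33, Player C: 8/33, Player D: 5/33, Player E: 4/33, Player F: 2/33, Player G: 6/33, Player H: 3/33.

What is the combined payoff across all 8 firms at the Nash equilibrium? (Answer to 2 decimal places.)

For player j, contributing a unit is worthwhile iff 5.3 × (j's share) ≥ 1, i.e. iff j's share is at least 0.1887.
Player C alone (share 8/33) is above the threshold, contributing 22; the remaining 7 contribute 0. Total contributed: 22.
The joint research fund pays out 5.3 × 22 = 116.60 in total (split across the unequal shares, but the aggregate is all that matters for the group sum).
The 7 free-riders keep 22 each, adding 154. Group total = 154 + 116.60 = 270.60.

270.60 million dollars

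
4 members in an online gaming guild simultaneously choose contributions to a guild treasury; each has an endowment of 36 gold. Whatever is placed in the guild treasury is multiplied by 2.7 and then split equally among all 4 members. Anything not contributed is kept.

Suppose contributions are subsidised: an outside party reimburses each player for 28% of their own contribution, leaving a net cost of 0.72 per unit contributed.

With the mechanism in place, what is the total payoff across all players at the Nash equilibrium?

Even with the mechanism, each unit contributed returns only (2.7/4) / 0.72 = 0.9375 per unit of net cost, so contributing nothing is still dominant.
Everyone keeps their endowment and the group total is 4 × 36 = 144.

144.00 gold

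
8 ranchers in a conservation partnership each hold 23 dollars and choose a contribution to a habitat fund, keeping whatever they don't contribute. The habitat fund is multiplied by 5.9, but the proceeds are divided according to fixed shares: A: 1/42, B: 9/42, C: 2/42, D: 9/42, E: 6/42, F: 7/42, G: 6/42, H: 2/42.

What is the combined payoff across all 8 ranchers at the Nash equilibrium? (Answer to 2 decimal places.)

409.40 dollars

Each unit j contributes comes back to j as 5.9 × (j's share), so j prefers to contribute only if that share exceeds 1/5.9 = 0.1695; otherwise keeping the unit dominates.
B and D are above the threshold, contributing 23 each; the remaining 6 contribute 0. Total contributed: 46.
The habitat fund pays out 5.9 × 46 = 271.40 in total (split across the unequal shares, but the aggregate is all that matters for the group sum).
The 6 free-riders keep 23 each, adding 138. Group total = 138 + 271.40 = 409.40.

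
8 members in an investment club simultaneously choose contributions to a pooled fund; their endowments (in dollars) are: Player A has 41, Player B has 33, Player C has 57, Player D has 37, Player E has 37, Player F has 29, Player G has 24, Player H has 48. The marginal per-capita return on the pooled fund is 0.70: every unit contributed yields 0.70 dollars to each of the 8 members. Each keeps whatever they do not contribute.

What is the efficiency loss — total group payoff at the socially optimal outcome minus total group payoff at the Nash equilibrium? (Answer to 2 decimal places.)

The private return per contributed unit is 0.70 < 1 for everyone, so the Nash equilibrium is zero contribution and the group total is Σ E_j = 41 + 33 + 57 + 37 + 37 + 29 + 24 + 48 = 306.
Each contributed unit returns 5.600 to the group, so the social optimum is full contribution by everyone: group total = 5.600 × 306 = 1713.60.
Efficiency loss = (5.600 − 1) × 306 = 1407.60.

1407.60 dollars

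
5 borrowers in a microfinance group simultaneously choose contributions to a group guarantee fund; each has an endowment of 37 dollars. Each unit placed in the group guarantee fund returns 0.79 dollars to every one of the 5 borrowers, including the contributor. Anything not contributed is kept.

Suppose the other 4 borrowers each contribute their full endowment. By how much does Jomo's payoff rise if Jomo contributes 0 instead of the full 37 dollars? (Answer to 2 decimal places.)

Switching from a contribution of 37 to 0 lets Jomo keep an extra 37 dollars, but lowers the group guarantee fund by 37, which costs Jomo their own share of that drop: 0.79 × 37 = 29.23.
Net gain = 37 − 29.23 = 7.77. The private return per contributed unit (0.79) is below 1, so free-riding is indeed the best response regardless of what the others do.

7.77 dollars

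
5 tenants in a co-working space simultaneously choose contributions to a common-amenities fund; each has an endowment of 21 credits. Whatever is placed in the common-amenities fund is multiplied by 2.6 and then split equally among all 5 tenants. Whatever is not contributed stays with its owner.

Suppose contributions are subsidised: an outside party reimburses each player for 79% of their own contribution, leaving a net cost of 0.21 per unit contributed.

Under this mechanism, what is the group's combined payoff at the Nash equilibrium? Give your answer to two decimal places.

With the mechanism, a contributed unit returns (2.6/5) / 0.21 = 2.4762 per unit of net cost to the contributor — now above 1 — so contributing fully is weakly dominant for every player.
So the Nash equilibrium is full contribution by all 5; the group earns 5 × (21 × 0.79 + 2.6 × 21) = 355.95.

355.95 credits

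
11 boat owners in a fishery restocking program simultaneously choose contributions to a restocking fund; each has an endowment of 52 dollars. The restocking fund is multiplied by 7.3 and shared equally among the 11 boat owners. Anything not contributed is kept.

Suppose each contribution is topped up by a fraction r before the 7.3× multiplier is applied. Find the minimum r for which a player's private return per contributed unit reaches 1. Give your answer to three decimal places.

With matching at rate r, one contributed unit becomes (1 + r) in the restocking fund and returns 7.3 × (1 + r) / 11 to the contributor.
Setting this equal to 1: 1 + r = 11/7.3 = 1.5068.
So the minimum matching rate is r = 1.5068 − 1 = 0.507.

0.507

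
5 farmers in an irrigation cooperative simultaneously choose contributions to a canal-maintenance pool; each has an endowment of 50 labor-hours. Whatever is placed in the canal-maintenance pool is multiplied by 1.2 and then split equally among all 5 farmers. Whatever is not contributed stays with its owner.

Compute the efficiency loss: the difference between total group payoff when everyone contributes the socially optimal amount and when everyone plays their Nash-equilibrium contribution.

50.00 labor-hours

Each contributed unit returns 1.2/5 = 0.2400 to its contributor — below 1 — so contributing 0 is dominant for every player. At the Nash equilibrium everyone keeps their 50, and the group total is 5 × 50 = 250.
Each contributed unit returns 1.200 to the group as a whole (0.2400 to each of 5 players), which exceeds 1, so the social optimum is full contribution: group total = 1.200 × 250 = 300.00.
Efficiency loss = 300.00 − 250 = 50.00.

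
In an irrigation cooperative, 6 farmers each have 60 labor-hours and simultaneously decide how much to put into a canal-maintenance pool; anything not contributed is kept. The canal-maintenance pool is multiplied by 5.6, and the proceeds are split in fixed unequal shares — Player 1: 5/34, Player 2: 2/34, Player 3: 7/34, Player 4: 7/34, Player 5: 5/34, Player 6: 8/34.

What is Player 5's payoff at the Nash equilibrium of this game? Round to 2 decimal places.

208.24 labor-hours

For player j, contributing a unit is worthwhile iff 5.6 × (j's share) ≥ 1, i.e. iff j's share is at least 0.1786.
Player 3, Player 4 and Player 6 clear that bar, contributing 60 each; the remaining 3 contribute 0. Total contributed: 180.
Player 5 keeps 60 and receives 5.6 × 180 × 5/34 = 148.24 from the canal-maintenance pool, for a payoff of 208.24.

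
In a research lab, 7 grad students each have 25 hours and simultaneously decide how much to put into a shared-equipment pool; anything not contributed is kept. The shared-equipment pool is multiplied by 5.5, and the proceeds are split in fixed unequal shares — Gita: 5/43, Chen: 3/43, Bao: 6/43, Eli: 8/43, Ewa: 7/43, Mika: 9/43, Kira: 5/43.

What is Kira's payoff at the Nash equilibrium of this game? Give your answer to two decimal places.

56.98 hours

A player with share s gets back 5.5·s per unit contributed, so full contribution is dominant for anyone with s > 1/5.5 = 0.1818 and zero contribution is dominant for anyone below.
The shares above 0.1818 belong to Eli and Mika, contributing 25 each; the remaining 5 contribute 0. Total contributed: 50.
Kira keeps 25 and receives 5.5 × 50 × 5/43 = 31.98 from the shared-equipment pool, for a payoff of 56.98.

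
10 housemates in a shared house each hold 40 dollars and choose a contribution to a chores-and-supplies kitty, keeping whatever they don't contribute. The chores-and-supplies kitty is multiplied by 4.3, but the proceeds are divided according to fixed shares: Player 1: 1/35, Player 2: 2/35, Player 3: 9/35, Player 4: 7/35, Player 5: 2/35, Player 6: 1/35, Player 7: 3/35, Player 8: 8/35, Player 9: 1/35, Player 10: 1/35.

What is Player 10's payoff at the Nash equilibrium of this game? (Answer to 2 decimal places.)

Each unit j contributes comes back to j as 4.3 × (j's share), so j prefers to contribute only if that share exceeds 1/4.3 = 0.2326; otherwise keeping the unit dominates.
Player 3 alone (share 9/35) is above the threshold, contributing 40; the remaining 9 contribute 0. Total contributed: 40.
Player 10 keeps 40 and receives 4.3 × 40 × 1/35 = 4.91 from the chores-and-supplies kitty, for a payoff of 44.91.

44.91 dollars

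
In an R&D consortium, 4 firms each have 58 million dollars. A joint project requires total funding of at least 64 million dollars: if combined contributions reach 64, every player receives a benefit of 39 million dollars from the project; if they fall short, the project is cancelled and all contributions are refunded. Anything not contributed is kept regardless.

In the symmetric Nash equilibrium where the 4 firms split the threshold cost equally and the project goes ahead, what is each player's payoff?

Equal share of the threshold: 64/4 = 16.
At this profile no one gains by cutting their contribution: any cut drops the total below 64, the project is cancelled, contributions are refunded, and the deviator ends with 58, which is less than 58 − 16 + 39 = 81. Contributing more than 16 just wastes the excess. So contributing exactly 16 is a best response.
Each player's payoff: 58 − 16 + 39 = 81.

81 million dollars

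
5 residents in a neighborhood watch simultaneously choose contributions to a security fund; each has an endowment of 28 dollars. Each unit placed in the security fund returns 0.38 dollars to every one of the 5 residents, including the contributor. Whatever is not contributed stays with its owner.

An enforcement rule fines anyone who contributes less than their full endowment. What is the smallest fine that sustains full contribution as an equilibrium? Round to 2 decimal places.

17.36 dollars

Given the others contribute fully, the best deviation is to contribute 0 (any partial contribution still incurs the fine and gives up units whose private return 0.38 is below 1).
Deviating from 28 to 0 saves 28 dollars but forfeits the deviator's share of the drop in the security fund: 0.38 × 28 = 10.64.
So the deviation gain is 28 − 10.64 = 17.36, and the fine must be at least 17.36 dollars to wipe it out.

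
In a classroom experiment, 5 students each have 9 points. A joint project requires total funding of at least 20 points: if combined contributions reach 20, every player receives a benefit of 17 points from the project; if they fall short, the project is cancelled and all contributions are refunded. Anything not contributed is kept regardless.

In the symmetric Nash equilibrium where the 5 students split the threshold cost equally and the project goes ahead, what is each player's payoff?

22 points

Equal share of the threshold: 20/5 = 4.
At this profile no one gains by cutting their contribution: any cut drops the total below 20, the project is cancelled, contributions are refunded, and the deviator ends with 9, which is less than 9 − 4 + 17 = 22. Contributing more than 4 just wastes the excess. So contributing exactly 4 is a best response.
Each player's payoff: 9 − 4 + 17 = 22.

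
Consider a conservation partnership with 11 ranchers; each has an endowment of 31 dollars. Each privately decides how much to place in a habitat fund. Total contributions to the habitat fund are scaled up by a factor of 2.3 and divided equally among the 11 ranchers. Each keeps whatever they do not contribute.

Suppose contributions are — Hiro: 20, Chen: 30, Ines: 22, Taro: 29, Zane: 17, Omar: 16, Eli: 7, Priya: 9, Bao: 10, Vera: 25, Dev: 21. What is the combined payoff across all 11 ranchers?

Total contributed: 20 + 30 + 22 + 29 + 17 + 16 + 7 + 9 + 10 + 25 + 21 = 206; total kept: 11 × 31 − 206 = 135.
The habitat fund pays out 2.3 × 206 = 473.80 in aggregate.
Group total = 135 + 473.80 = 608.80.

608.80 dollars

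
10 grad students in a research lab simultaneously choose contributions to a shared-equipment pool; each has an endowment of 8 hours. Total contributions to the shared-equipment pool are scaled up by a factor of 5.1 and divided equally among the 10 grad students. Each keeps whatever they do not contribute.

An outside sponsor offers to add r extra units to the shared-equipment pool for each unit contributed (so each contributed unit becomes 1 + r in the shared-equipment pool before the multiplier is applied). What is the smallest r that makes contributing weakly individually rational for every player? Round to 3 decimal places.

With matching at rate r, one contributed unit becomes (1 + r) in the shared-equipment pool and returns 5.1 × (1 + r) / 10 to the contributor.
Setting this equal to 1: 1 + r = 10/5.1 = 1.9608.
So the minimum matching rate is r = 1.9608 − 1 = 0.961.

0.961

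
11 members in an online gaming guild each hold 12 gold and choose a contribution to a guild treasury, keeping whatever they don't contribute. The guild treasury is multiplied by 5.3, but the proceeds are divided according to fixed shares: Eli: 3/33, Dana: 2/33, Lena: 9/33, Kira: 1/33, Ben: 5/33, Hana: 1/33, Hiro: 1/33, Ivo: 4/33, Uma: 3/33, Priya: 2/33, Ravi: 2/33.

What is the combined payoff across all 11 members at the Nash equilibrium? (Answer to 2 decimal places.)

183.60 gold

For player j, contributing a unit is worthwhile iff 5.3 × (j's share) ≥ 1, i.e. iff j's share is at least 0.1887.
The only share above 0.1887 is Lena's 9/33, contributing 12; the remaining 10 contribute 0. Total contributed: 12.
The guild treasury pays out 5.3 × 12 = 63.60 in total (split across the unequal shares, but the aggregate is all that matters for the group sum).
The 10 free-riders keep 12 each, adding 120. Group total = 120 + 63.60 = 183.60.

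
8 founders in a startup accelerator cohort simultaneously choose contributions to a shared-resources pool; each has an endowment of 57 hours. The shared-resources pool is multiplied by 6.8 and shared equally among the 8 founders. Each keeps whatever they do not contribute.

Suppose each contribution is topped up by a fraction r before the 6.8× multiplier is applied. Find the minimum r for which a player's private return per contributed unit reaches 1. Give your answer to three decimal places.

With matching at rate r, one contributed unit becomes (1 + r) in the shared-resources pool and returns 6.8 × (1 + r) / 8 to the contributor.
Setting this equal to 1: 1 + r = 8/6.8 = 1.1765.
So the minimum matching rate is r = 1.1765 − 1 = 0.176.

0.176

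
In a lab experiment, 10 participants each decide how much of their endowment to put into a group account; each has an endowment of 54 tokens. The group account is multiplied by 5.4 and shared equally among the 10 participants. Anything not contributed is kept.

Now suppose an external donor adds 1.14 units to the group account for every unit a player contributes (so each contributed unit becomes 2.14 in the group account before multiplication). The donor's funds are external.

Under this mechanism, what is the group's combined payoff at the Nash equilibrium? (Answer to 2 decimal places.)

6240.24 tokens

The effective private return per unit is now 5.4 × 2.14 / 10 = 1.1556 > 1, so every player's dominant strategy flips to full contribution.
At the Nash equilibrium everyone contributes 54. Group total payoff = 5.4 × 2.14 × 540 = 6240.24.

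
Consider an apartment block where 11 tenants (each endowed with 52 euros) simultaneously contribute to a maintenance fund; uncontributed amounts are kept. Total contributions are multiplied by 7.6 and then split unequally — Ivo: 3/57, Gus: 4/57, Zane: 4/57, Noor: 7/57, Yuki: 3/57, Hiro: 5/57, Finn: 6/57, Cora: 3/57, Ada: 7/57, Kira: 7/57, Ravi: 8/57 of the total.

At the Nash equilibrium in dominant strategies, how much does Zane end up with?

79.73 euros

Each unit j contributes comes back to j as 7.6 × (j's share), so j prefers to contribute only if that share exceeds 1/7.6 = 0.1316; otherwise keeping the unit dominates.
The only share above 0.1316 is Ravi's 8/57, contributing 52; the remaining 10 contribute 0. Total contributed: 52.
Zane keeps 52 and receives 7.6 × 52 × 4/57 = 27.73 from the maintenance fund, for a payoff of 79.73.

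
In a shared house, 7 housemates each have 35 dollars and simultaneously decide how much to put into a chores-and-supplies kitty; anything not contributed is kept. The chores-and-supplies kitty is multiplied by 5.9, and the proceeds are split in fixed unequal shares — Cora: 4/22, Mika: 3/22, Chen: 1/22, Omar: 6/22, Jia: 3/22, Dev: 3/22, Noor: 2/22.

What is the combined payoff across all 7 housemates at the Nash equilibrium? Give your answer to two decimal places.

588.00 dollars

Player j's private return per contributed unit is 5.9 × (j's share). Contributing is weakly dominant for j when that share is at least 1/5.9 = 0.1695, and contributing 0 is dominant otherwise.
Cora and Omar clear that bar, contributing 35 each; the remaining 5 contribute 0. Total contributed: 70.
The chores-and-supplies kitty pays out 5.9 × 70 = 413.00 in total (split across the unequal shares, but the aggregate is all that matters for the group sum).
The 5 free-riders keep 35 each, adding 175. Group total = 175 + 413.00 = 588.00.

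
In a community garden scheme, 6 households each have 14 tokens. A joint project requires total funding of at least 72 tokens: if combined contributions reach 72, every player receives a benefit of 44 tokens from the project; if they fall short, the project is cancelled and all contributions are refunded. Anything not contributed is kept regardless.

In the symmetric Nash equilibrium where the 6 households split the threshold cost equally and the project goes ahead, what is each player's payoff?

Equal share of the threshold: 72/6 = 12.
At this profile no one gains by cutting their contribution: any cut drops the total below 72, the project is cancelled, contributions are refunded, and the deviator ends with 14, which is less than 14 − 12 + 44 = 46. Contributing more than 12 just wastes the excess. So contributing exactly 12 is a best response.
Each player's payoff: 14 − 12 + 44 = 46.

46 tokens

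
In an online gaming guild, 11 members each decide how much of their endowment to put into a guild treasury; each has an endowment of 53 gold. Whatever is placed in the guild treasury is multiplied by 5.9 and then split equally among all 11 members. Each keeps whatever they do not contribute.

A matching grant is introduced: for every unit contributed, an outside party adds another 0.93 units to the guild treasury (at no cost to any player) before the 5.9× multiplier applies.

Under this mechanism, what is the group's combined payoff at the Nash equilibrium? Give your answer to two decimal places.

The effective private return per unit is now 5.9 × 1.93 / 11 = 1.0352 > 1, so every player's dominant strategy flips to full contribution.
So the Nash equilibrium is full contribution by all 11; the group earns 5.9 × 1.93 × 583 = 6638.62.

6638.62 gold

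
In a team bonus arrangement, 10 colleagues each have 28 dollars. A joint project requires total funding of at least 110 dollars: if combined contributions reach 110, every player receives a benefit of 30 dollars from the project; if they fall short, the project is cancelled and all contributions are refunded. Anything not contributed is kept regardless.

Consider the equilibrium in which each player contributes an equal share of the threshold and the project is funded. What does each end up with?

Equal share of the threshold: 110/10 = 11.
At this profile no one gains by cutting their contribution: any cut drops the total below 110, the project is cancelled, contributions are refunded, and the deviator ends with 28, which is less than 28 − 11 + 30 = 47. Contributing more than 11 just wastes the excess. So contributing exactly 11 is a best response.
Each player's payoff: 28 − 11 + 30 = 47.

47 dollars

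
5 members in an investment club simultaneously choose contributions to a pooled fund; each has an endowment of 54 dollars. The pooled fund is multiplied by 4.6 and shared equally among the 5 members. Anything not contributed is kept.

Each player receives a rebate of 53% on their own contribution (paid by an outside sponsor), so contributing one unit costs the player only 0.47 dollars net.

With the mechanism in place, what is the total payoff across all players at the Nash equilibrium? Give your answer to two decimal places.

The effective private return per unit is now (4.6/5) / 0.47 = 1.9574 > 1, so every player's dominant strategy flips to full contribution.
At the Nash equilibrium everyone contributes 54. Group total payoff = 5 × (54 × 0.53 + 4.6 × 54) = 1385.10.

1385.10 dollars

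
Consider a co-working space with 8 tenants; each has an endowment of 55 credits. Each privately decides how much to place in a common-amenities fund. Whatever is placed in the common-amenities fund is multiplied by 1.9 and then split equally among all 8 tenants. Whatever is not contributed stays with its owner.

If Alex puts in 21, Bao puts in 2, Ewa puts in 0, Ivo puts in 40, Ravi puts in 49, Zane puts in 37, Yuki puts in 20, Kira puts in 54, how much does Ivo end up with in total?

Total contributed: 21 + 2 + 0 + 40 + 49 + 37 + 20 + 54 = 223.
Each receives 1.9 × 223 / 8 = 52.96 from the common-amenities fund.
Ivo keeps 55 − 40 = 15, so Ivo's payoff is 15 + 52.96 = 67.96.

67.96 credits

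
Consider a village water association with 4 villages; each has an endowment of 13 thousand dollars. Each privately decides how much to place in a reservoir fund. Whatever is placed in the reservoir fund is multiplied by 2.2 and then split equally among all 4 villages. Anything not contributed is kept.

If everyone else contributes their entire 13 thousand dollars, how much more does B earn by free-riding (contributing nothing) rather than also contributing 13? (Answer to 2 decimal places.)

Switching from a contribution of 13 to 0 lets B keep an extra 13 thousand dollars, but lowers the reservoir fund by 13, which costs B their own share of that drop: 2.2/4 × 13 = 7.15.
Net gain = 13 − 7.15 = 5.85. The private return per contributed unit (0.5500) is below 1, so free-riding is indeed the best response regardless of what the others do.

5.85 thousand dollars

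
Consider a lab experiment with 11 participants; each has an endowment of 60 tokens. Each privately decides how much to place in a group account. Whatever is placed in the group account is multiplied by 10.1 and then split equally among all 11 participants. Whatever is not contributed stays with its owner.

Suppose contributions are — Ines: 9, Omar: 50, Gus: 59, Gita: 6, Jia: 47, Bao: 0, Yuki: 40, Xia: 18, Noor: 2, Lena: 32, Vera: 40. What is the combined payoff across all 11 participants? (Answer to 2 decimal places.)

3417.30 tokens

Total contributed: 9 + 50 + 59 + 6 + 47 + 0 + 40 + 18 + 2 + 32 + 40 = 303; total kept: 11 × 60 − 303 = 357.
The group account pays out 10.1 × 303 = 3060.30 in aggregate.
Group total = 357 + 3060.30 = 3417.30.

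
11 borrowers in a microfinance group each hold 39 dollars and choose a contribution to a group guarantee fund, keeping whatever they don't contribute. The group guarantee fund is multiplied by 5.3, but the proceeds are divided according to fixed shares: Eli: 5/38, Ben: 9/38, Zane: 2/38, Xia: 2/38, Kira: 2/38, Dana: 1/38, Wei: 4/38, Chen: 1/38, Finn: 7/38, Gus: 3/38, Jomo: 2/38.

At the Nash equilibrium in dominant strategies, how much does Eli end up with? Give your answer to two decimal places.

A player with share s gets back 5.3·s per unit contributed, so full contribution is dominant for anyone with s > 1/5.3 = 0.1887 and zero contribution is dominant for anyone below.
The only share above 0.1887 is Ben's 9/38, contributing 39; the remaining 10 contribute 0. Total contributed: 39.
Eli keeps 39 and receives 5.3 × 39 × 5/38 = 27.20 from the group guarantee fund, for a payoff of 66.20.

66.20 dollars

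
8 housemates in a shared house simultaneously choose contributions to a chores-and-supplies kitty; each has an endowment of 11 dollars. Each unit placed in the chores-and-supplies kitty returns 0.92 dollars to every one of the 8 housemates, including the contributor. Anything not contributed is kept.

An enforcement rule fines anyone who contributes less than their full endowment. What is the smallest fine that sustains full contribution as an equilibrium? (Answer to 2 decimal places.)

Given the others contribute fully, the best deviation is to contribute 0 (any partial contribution still incurs the fine and gives up units whose private return 0.92 is below 1).
Deviating from 11 to 0 saves 11 dollars but forfeits the deviator's share of the drop in the chores-and-supplies kitty: 0.92 × 11 = 10.12.
So the deviation gain is 11 − 10.12 = 0.88, and the fine must be at least 0.88 dollars to wipe it out.

0.88 dollars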